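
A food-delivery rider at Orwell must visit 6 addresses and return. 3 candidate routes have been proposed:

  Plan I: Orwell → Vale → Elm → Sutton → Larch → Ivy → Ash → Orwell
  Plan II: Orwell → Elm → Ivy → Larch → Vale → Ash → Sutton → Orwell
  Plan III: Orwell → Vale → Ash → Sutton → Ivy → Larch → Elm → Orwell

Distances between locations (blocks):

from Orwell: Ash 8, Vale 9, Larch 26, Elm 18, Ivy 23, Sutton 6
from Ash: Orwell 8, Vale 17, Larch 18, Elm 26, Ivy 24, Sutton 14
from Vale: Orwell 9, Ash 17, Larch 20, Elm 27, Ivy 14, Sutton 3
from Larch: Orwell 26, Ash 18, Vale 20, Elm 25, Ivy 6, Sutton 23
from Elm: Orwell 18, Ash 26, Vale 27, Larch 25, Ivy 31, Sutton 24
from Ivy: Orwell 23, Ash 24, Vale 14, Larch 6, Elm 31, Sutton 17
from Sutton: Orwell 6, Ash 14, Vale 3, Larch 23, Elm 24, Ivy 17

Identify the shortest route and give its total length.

Plan I: 9 + 27 + 24 + 23 + 6 + 24 + 8 = 121
Plan II: 18 + 31 + 6 + 20 + 17 + 14 + 6 = 112
Plan III: 9 + 17 + 14 + 17 + 6 + 25 + 18 = 106

106 blocks — Plan III is the shortest.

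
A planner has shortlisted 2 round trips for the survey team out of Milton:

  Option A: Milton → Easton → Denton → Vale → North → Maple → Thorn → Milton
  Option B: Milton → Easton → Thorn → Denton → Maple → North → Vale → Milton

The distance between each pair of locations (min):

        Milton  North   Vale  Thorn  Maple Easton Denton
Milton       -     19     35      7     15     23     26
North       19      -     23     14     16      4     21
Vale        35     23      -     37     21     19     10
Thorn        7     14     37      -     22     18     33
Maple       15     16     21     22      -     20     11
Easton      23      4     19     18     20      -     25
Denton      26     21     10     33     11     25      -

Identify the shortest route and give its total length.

126 min — Option A is the shortest.

Option A: 23 + 25 + 10 + 23 + 16 + 22 + 7 = 126
Option B: 23 + 18 + 33 + 11 + 16 + 23 + 35 = 159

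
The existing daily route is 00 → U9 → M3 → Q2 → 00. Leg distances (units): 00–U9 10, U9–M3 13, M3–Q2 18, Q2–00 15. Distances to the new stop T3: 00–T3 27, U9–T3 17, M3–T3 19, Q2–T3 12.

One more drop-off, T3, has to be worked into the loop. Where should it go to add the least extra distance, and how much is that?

Adding 13 by placing T3 on the M3–Q2 leg.

Insertion cost between consecutive stops i–j is d(i,T3) + d(T3,j) − d(i,j):
  between 00 and U9: 27 + 17 − 10 = 34
  between U9 and M3: 17 + 19 − 13 = 23
  between M3 and Q2: 19 + 12 − 18 = 13
  between Q2 and 00: 12 + 27 − 15 = 24
Cheapest insertion is between M3 and Q2, adding 13.
New total = 56 + 13 = 69.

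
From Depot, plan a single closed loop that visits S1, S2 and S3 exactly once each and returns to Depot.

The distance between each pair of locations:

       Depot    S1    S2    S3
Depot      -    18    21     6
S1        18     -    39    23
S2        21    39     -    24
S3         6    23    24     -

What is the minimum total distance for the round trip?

86 — the shortest possible round trip.

Depot - S1 - S2 - S3 - Depot: 18+39+24+6 = 87
Depot - S1 - S3 - S2 - Depot: 18+23+24+21 = 86
Depot - S2 - S1 - S3 - Depot: 21+39+23+6 = 89
The minimum is 86.
One optimal route: Depot → S1 → S3 → S2 → Depot (or its reverse).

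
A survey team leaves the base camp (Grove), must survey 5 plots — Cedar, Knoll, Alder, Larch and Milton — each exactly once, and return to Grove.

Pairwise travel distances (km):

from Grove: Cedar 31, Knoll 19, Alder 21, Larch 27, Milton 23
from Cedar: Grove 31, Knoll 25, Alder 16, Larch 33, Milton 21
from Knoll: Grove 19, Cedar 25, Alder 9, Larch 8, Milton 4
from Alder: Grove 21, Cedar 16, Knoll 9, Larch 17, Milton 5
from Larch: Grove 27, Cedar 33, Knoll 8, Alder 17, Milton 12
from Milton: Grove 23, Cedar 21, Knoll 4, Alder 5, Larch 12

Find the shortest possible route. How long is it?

91 km — the shortest possible round trip.

There are 60 distinct closed tours to check (reversals are equivalent).
Grove → Cedar → Knoll → Alder → Larch → Milton → Grove: 31+25+9+17+12+23 = 117
Grove → Cedar → Knoll → Alder → Milton → Larch → Grove: 31+25+9+5+12+27 = 109
Grove → Cedar → Knoll → Larch → Alder → Milton → Grove: 31+25+8+17+5+23 = 109
Grove → Cedar → Knoll → Larch → Milton → Alder → Grove: 31+25+8+12+5+21 = 102
Grove → Cedar → Knoll → Milton → Alder → Larch → Grove: 31+25+4+5+17+27 = 109
Grove → Cedar → Knoll → Milton → Larch → Alder → Grove: 31+25+4+12+17+21 = 110
Grove → Cedar → Alder → Knoll → Larch → Milton → Grove: 31+16+9+8+12+23 = 99
Grove → Cedar → Alder → Knoll → Milton → Larch → Grove: 31+16+9+4+12+27 = 99
Grove → Cedar → Alder → Larch → Knoll → Milton → Grove: 31+16+17+8+4+23 = 99
Grove → Cedar → Alder → Larch → Milton → Knoll → Grove: 31+16+17+12+4+19 = 99
Grove → Cedar → Alder → Milton → Knoll → Larch → Grove: 31+16+5+4+8+27 = 91
Grove → Cedar → Alder → Milton → Larch → Knoll → Grove: 31+16+5+12+8+19 = 91
Grove → Cedar → Larch → Knoll → Alder → Milton → Grove: 31+33+8+9+5+23 = 109
Grove → Cedar → Larch → Knoll → Milton → Alder → Grove: 31+33+8+4+5+21 = 102
… (46 more)
The minimum is 91.
One optimal route: Grove → Cedar → Alder → Milton → Knoll → Larch → Grove (or its reverse).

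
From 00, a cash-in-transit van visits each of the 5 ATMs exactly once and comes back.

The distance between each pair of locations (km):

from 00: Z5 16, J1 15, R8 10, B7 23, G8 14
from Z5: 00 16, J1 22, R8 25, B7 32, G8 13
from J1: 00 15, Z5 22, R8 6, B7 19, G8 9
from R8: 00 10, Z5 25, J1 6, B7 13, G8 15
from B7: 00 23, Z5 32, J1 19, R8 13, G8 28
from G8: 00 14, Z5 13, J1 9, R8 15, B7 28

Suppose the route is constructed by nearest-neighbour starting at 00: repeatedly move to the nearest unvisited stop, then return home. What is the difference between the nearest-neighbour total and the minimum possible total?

00: R8=10, G8=14, J1=15, Z5=16, B7=23 ⇒ R8
R8: J1=6, B7=13, G8=15, Z5=25 ⇒ J1
J1: G8=9, B7=19, Z5=22 ⇒ G8
G8: Z5=13, B7=28 ⇒ Z5
Z5: B7=32 ⇒ B7
NN route 00 → R8 → J1 → G8 → Z5 → B7 → 00 costs 93.
Optimal: 00 → Z5 → G8 → J1 → R8 → B7 → 00 costs 80 (by enumerating all 60 distinct tours).
Excess = 93 − 80 = 13.

The nearest-neighbour route is 13 km longer than optimal.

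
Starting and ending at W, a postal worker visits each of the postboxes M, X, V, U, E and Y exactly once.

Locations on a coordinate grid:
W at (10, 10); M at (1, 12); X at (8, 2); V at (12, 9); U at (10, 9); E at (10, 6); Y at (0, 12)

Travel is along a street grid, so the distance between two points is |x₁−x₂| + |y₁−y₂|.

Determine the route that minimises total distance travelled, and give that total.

Minimum total distance: 44.

With 6 stops there are 6!/2 = 360 distinct round trips (a route and its reverse cost the same).
W→M→X→V→U→E→Y→W: 11+17+11+2+3+16+12 = 72
W→M→X→V→U→Y→E→W: 11+17+11+2+13+16+4 = 74
W→M→X→V→E→U→Y→W: 11+17+11+5+3+13+12 = 72
W→M→X→V→E→Y→U→W: 11+17+11+5+16+13+1 = 74
W→M→X→V→Y→U→E→W: 11+17+11+15+13+3+4 = 74
W→M→X→V→Y→E→U→W: 11+17+11+15+16+3+1 = 74
W→M→X→U→V→E→Y→W: 11+17+9+2+5+16+12 = 72
W→M→X→U→V→Y→E→W: 11+17+9+2+15+16+4 = 74
… (352 more)
W→M→Y→X→E→V→U→W: 11+1+18+6+5+2+1 = 44  ← best
The minimum is 44.
One optimal route: W → M → Y → X → E → V → U → W (or its reverse).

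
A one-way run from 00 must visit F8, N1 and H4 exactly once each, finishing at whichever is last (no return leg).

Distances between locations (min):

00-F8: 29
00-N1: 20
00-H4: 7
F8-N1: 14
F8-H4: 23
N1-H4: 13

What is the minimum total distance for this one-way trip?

34 min — the minimum one-way total.

There are 3! = 6 possible orderings.
00→F8→N1→H4: 29+14+13 = 56
00→F8→H4→N1: 29+23+13 = 65
00→N1→F8→H4: 20+14+23 = 57
00→N1→H4→F8: 20+13+23 = 56
00→H4→F8→N1: 7+23+14 = 44
00→H4→N1→F8: 7+13+14 = 34
The minimum is 34.
One shortest path: 00 → H4 → N1 → F8.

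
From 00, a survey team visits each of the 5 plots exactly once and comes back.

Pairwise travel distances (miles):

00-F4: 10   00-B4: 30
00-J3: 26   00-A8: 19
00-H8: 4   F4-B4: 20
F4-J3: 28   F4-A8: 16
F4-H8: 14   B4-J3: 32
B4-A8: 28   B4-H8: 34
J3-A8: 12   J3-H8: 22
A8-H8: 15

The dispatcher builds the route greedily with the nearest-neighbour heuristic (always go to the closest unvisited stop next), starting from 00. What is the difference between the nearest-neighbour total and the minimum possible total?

From 00: H8=4, F4=10, A8=19, J3=26, B4=30 → choose H8 (4).
From H8: F4=14, A8=15, J3=22, B4=34 → choose F4 (14).
From F4: A8=16, B4=20, J3=28 → choose A8 (16).
From A8: J3=12, B4=28 → choose J3 (12).
From J3: B4=32 → choose B4 (32).
NN route 00 → H8 → F4 → A8 → J3 → B4 → 00 costs 108.
Optimal: 00 → F4 → B4 → J3 → A8 → H8 → 00 costs 93 (by enumerating all 60 distinct tours).
Excess = 108 − 93 = 15.

Excess over optimum: 15 miles.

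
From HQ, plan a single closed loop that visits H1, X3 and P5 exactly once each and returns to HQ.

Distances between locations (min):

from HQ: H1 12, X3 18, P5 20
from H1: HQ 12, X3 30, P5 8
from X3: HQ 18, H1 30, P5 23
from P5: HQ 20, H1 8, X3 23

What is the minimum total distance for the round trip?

Minimum total distance: 61 min.

With 3 stops there are 3!/2 = 3 distinct round trips (a route and its reverse cost the same).
HQ - H1 - X3 - P5 - HQ: 12+30+23+20 = 85
HQ - H1 - P5 - X3 - HQ: 12+8+23+18 = 61
HQ - X3 - H1 - P5 - HQ: 18+30+8+20 = 76
The minimum is 61.
One optimal route: HQ → H1 → P5 → X3 → HQ (or its reverse).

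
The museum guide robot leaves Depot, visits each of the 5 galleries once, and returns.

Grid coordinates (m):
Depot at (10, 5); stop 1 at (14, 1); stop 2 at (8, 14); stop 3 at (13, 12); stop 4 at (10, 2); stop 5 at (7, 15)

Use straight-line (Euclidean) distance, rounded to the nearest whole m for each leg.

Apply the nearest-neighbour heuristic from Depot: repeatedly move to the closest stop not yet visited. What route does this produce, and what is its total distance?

At Depot the remaining stops are stop 4 3, stop 1 6, stop 3 8, stop 2 9, stop 5 10; go to stop 4.
At stop 4 the remaining stops are stop 1 4, stop 3 10, stop 2 12, stop 5 13; go to stop 1.
At stop 1 the remaining stops are stop 3 11, stop 2 14, stop 5 16; go to stop 3.
At stop 3 the remaining stops are stop 2 5, stop 5 7; go to stop 2.
At stop 2 the remaining stops are stop 5 1; go to stop 5.
Return stop 5→Depot: 10.
Total = 3 + 4 + 11 + 5 + 1 + 10 = 34.

Total distance 34 m via the nearest-neighbour route Depot → stop 4 → stop 1 → stop 3 → stop 2 → stop 5 → Depot.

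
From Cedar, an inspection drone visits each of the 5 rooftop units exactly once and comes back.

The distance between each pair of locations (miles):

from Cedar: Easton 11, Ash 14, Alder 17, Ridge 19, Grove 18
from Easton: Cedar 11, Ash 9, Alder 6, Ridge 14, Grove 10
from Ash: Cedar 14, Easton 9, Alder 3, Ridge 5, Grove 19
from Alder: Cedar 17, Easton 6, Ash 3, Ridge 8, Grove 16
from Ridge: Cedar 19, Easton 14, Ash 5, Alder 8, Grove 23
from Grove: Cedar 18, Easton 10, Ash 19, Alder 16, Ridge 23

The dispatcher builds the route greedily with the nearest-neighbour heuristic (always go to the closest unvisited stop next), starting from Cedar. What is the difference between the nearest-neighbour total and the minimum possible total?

5 miles longer than the optimal tour.

Cedar: Easton=11, Ash=14, Alder=17, Grove=18, Ridge=19 ⇒ Easton
Easton: Alder=6, Ash=9, Grove=10, Ridge=14 ⇒ Alder
Alder: Ash=3, Ridge=8, Grove=16 ⇒ Ash
Ash: Ridge=5, Grove=19 ⇒ Ridge
Ridge: Grove=23 ⇒ Grove
NN route Cedar → Easton → Alder → Ash → Ridge → Grove → Cedar costs 66.
Optimal: Cedar → Ash → Ridge → Alder → Easton → Grove → Cedar costs 61 (by enumerating all 60 distinct tours).
Excess = 66 − 61 = 5.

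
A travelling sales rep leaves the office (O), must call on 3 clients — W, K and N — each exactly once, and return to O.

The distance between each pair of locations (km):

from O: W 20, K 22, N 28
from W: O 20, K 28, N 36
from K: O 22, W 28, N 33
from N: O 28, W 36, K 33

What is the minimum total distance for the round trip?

Shortest round trip = 109 km.

There are 3 distinct closed tours to check (reversals are equivalent).
O → W → K → N → O: 20+28+33+28 = 109
O → W → N → K → O: 20+36+33+22 = 111
O → K → W → N → O: 22+28+36+28 = 114
The minimum is 109.
One optimal route: O → W → K → N → O (or its reverse).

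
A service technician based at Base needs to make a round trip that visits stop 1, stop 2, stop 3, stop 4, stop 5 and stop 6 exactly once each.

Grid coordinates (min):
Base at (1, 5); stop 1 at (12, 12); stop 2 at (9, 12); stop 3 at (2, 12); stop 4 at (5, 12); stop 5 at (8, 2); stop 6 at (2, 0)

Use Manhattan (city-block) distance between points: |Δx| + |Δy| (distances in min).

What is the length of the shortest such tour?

There are 360 distinct closed tours to check (reversals are equivalent).
Base→stop 1→stop 2→stop 3→stop 4→stop 5→stop 6→Base: 18+3+7+3+13+8+6 = 58
Base→stop 1→stop 2→stop 3→stop 4→stop 6→stop 5→Base: 18+3+7+3+15+8+10 = 64
Base→stop 1→stop 2→stop 3→stop 5→stop 4→stop 6→Base: 18+3+7+16+13+15+6 = 78
Base→stop 1→stop 2→stop 3→stop 5→stop 6→stop 4→Base: 18+3+7+16+8+15+11 = 78
Base→stop 1→stop 2→stop 3→stop 6→stop 4→stop 5→Base: 18+3+7+12+15+13+10 = 78
Base→stop 1→stop 2→stop 3→stop 6→stop 5→stop 4→Base: 18+3+7+12+8+13+11 = 72
Base→stop 1→stop 2→stop 4→stop 3→stop 5→stop 6→Base: 18+3+4+3+16+8+6 = 58
Base→stop 1→stop 2→stop 4→stop 3→stop 6→stop 5→Base: 18+3+4+3+12+8+10 = 58
… (352 more)
Base→stop 3→stop 4→stop 1→stop 2→stop 5→stop 6→Base: 8+3+7+3+11+8+6 = 46  ← best
The minimum is 46.
One optimal route: Base → stop 3 → stop 4 → stop 1 → stop 2 → stop 5 → stop 6 → Base (or its reverse).

46 min — the shortest possible round trip.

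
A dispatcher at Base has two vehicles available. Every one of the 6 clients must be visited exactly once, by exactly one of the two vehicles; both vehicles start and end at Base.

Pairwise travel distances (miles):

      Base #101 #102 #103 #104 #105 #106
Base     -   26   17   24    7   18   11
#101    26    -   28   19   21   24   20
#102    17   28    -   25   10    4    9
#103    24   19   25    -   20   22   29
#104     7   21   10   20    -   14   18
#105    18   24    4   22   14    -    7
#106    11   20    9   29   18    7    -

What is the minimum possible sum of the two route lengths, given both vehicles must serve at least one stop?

There are 2^5 − 1 = 31 ways to divide the 6 stops into two non-empty groups. For each, the best each vehicle can do is its own shortest tour through its group:
  {#101} + {#102, #103, #104, #105, #106}: 52 + 73 = 125
  {#102} + {#101, #103, #104, #105, #106}: 34 + 87 = 121
  {#101, #102} + {#103, #104, #105, #106}: 71 + 67 = 138
  {#103} + {#101, #102, #104, #105, #106}: 48 + 74 = 122
  {#101, #103} + {#102, #104, #105, #106}: 69 + 39 = 108
  {#102, #103} + {#101, #104, #105, #106}: 66 + 70 = 136
  … (31 splits in total)
  {#104} + {#101, #102, #103, #105, #106}: 14 + 91 = 105  ← best
Best: vehicle 1 Base → #104 → Base = 14; vehicle 2 Base → #101 → #103 → #105 → #102 → #106 → Base = 91; combined 105.

105 miles — the smallest possible combined total.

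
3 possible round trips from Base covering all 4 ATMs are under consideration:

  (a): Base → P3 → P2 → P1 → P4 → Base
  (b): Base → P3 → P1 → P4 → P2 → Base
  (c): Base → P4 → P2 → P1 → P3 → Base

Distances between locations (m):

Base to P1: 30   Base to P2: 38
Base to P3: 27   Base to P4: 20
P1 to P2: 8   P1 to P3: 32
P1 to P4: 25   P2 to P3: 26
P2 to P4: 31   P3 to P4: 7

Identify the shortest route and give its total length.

Shortest is (a), total 106 m.

(a): 27 + 26 + 8 + 25 + 20 = 106
(b): 27 + 32 + 25 + 31 + 38 = 153
(c): 20 + 31 + 8 + 32 + 27 = 118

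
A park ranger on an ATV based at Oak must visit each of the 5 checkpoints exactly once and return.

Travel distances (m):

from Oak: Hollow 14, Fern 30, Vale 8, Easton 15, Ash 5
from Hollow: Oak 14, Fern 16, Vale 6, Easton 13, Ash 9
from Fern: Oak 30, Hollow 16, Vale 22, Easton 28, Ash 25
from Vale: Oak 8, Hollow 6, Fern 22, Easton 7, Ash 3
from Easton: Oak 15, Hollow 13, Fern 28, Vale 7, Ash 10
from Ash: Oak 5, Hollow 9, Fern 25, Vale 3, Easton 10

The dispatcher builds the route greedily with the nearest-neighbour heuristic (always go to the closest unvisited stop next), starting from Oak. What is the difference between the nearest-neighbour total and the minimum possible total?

Excess over optimum: 12 m.

Oak: Ash=5, Vale=8, Hollow=14, Easton=15, Fern=30 ⇒ Ash
Ash: Vale=3, Hollow=9, Easton=10, Fern=25 ⇒ Vale
Vale: Hollow=6, Easton=7, Fern=22 ⇒ Hollow
Hollow: Easton=13, Fern=16 ⇒ Easton
Easton: Fern=28 ⇒ Fern
NN route Oak → Ash → Vale → Hollow → Easton → Fern → Oak costs 85.
Optimal: Oak → Hollow → Fern → Easton → Vale → Ash → Oak costs 73 (by enumerating all 60 distinct tours).
Excess = 85 − 73 = 12.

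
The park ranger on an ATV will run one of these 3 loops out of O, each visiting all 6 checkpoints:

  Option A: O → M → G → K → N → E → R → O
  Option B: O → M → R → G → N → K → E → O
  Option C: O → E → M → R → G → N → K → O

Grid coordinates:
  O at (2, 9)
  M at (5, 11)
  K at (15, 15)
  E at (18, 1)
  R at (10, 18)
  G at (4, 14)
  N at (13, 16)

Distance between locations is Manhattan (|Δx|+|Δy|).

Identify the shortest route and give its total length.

Option A: 5 + 4 + 12 + 3 + 20 + 25 + 17 = 86
Option B: 5 + 12 + 10 + 11 + 3 + 17 + 24 = 82
Option C: 24 + 23 + 12 + 10 + 11 + 3 + 19 = 102

82 — Option B is the shortest.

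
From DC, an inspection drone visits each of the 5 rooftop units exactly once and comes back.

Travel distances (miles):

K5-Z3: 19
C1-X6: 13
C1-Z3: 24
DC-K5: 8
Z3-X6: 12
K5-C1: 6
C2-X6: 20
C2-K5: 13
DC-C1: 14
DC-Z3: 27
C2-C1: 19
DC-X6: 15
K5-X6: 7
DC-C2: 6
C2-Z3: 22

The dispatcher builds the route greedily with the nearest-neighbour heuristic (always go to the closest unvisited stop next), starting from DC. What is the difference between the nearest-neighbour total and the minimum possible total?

From DC: C2=6, K5=8, C1=14, X6=15, Z3=27 → choose C2 (6).
From C2: K5=13, C1=19, X6=20, Z3=22 → choose K5 (13).
From K5: C1=6, X6=7, Z3=19 → choose C1 (6).
From C1: X6=13, Z3=24 → choose X6 (13).
From X6: Z3=12 → choose Z3 (12).
NN route DC → C2 → K5 → C1 → X6 → Z3 → DC costs 77.
Optimal: DC → C2 → Z3 → X6 → K5 → C1 → DC costs 67 (by enumerating all 60 distinct tours).
Excess = 77 − 67 = 10.

10 miles longer than the optimal tour.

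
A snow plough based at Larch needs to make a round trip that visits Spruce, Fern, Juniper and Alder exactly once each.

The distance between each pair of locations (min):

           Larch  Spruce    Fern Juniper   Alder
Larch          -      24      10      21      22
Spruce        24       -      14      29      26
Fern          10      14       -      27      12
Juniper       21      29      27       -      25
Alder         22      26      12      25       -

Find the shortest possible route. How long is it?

Shortest round trip = 96 min.

With 4 stops there are 4!/2 = 12 distinct round trips (a route and its reverse cost the same).
Larch-Spruce-Fern-Juniper-Alder-Larch: 24+14+27+25+22 = 112
Larch-Spruce-Fern-Alder-Juniper-Larch: 24+14+12+25+21 = 96
Larch-Spruce-Juniper-Fern-Alder-Larch: 24+29+27+12+22 = 114
Larch-Spruce-Juniper-Alder-Fern-Larch: 24+29+25+12+10 = 100
Larch-Spruce-Alder-Fern-Juniper-Larch: 24+26+12+27+21 = 110
Larch-Spruce-Alder-Juniper-Fern-Larch: 24+26+25+27+10 = 112
Larch-Fern-Spruce-Juniper-Alder-Larch: 10+14+29+25+22 = 100
Larch-Fern-Spruce-Alder-Juniper-Larch: 10+14+26+25+21 = 96
Larch-Fern-Juniper-Spruce-Alder-Larch: 10+27+29+26+22 = 114
Larch-Fern-Alder-Spruce-Juniper-Larch: 10+12+26+29+21 = 98
Larch-Juniper-Spruce-Fern-Alder-Larch: 21+29+14+12+22 = 98
Larch-Juniper-Fern-Spruce-Alder-Larch: 21+27+14+26+22 = 110
The minimum is 96.
One optimal route: Larch → Spruce → Fern → Alder → Juniper → Larch (or its reverse).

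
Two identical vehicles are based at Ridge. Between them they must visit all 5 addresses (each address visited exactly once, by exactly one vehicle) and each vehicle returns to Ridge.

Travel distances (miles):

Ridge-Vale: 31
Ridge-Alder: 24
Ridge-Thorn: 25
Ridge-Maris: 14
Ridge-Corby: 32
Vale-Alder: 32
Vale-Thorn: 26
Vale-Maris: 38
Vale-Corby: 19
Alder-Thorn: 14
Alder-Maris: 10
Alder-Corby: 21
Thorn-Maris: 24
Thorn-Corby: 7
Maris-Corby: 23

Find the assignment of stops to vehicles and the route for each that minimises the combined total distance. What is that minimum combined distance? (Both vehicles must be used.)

123 miles — the smallest possible combined total.

There are 2^4 − 1 = 15 ways to divide the 5 stops into two non-empty groups. For each, the best each vehicle can do is its own shortest tour through its group:
  {Vale} + {Alder, Thorn, Maris, Corby}: 62 + 77 = 139
  {Alder} + {Vale, Thorn, Maris, Corby}: 48 + 95 = 143
  {Vale, Alder} + {Thorn, Maris, Corby}: 87 + 69 = 156
  {Thorn} + {Vale, Alder, Maris, Corby}: 50 + 95 = 145
  {Vale, Thorn} + {Alder, Maris, Corby}: 82 + 77 = 159
  {Alder, Thorn} + {Vale, Maris, Corby}: 63 + 87 = 150
  … (15 splits in total)
  {Maris} + {Vale, Alder, Thorn, Corby}: 28 + 95 = 123  ← best
Best: vehicle 1 Ridge → Maris → Ridge = 28; vehicle 2 Ridge → Vale → Corby → Thorn → Alder → Ridge = 95; combined 123.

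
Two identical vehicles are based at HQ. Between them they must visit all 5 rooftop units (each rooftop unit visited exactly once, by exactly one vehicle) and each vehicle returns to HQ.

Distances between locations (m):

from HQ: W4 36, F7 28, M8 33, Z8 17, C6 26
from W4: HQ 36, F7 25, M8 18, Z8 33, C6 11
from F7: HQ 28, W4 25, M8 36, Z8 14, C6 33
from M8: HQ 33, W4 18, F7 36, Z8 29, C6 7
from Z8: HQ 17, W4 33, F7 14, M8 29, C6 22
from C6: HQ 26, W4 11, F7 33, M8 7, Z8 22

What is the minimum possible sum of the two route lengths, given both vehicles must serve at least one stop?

Try each way of splitting the stops between the two vehicles (each non-empty) and, for each split, find the best tour for each vehicle:
  {W4} + {F7, M8, Z8, C6}: 72 + 100 = 172
  {F7} + {W4, M8, Z8, C6}: 56 + 100 = 156
  {W4, F7} + {M8, Z8, C6}: 89 + 79 = 168
  {M8} + {W4, F7, Z8, C6}: 66 + 93 = 159
  {W4, M8} + {F7, Z8, C6}: 87 + 90 = 177
  {F7, M8} + {W4, Z8, C6}: 97 + 86 = 183
  … (15 splits in total)
  {Z8} + {W4, F7, M8, C6}: 34 + 104 = 138  ← best
Best: vehicle 1 HQ → Z8 → HQ = 34; vehicle 2 HQ → F7 → W4 → M8 → C6 → HQ = 104; combined 138.

138 m — the smallest possible combined total.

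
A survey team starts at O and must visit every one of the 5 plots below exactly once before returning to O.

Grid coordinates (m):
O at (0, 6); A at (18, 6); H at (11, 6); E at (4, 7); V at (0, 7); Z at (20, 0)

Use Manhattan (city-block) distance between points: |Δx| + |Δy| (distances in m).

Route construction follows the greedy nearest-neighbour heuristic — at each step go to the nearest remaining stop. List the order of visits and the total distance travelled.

Nearest-neighbour total = 54 m; route O → V → E → H → A → Z → O.

O → [V:1 / E:5 / H:11 / A:18 / Z:26] → V (1)
V → [E:4 / H:12 / A:19 / Z:27] → E (4)
E → [H:8 / A:15 / Z:23] → H (8)
H → [A:7 / Z:15] → A (7)
A → [Z:8] → Z (8)
Return Z→O: 26.
Total = 1 + 4 + 8 + 7 + 8 + 26 = 54.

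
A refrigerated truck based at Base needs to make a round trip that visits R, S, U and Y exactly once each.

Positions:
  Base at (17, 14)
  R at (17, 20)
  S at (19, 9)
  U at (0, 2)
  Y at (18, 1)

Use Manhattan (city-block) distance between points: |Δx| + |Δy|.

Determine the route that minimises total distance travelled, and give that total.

With 4 stops there are 4!/2 = 12 distinct round trips (a route and its reverse cost the same).
Base - R - S - U - Y - Base: 6+13+26+19+14 = 78
Base - R - S - Y - U - Base: 6+13+9+19+29 = 76
Base - R - U - S - Y - Base: 6+35+26+9+14 = 90
Base - R - U - Y - S - Base: 6+35+19+9+7 = 76
Base - R - Y - S - U - Base: 6+20+9+26+29 = 90
Base - R - Y - U - S - Base: 6+20+19+26+7 = 78
Base - S - R - U - Y - Base: 7+13+35+19+14 = 88
Base - S - R - Y - U - Base: 7+13+20+19+29 = 88
Base - S - U - R - Y - Base: 7+26+35+20+14 = 102
Base - S - Y - R - U - Base: 7+9+20+35+29 = 100
Base - U - R - S - Y - Base: 29+35+13+9+14 = 100
Base - U - S - R - Y - Base: 29+26+13+20+14 = 102
The minimum is 76.
One optimal route: Base → R → S → Y → U → Base (or its reverse).

Shortest round trip = 76.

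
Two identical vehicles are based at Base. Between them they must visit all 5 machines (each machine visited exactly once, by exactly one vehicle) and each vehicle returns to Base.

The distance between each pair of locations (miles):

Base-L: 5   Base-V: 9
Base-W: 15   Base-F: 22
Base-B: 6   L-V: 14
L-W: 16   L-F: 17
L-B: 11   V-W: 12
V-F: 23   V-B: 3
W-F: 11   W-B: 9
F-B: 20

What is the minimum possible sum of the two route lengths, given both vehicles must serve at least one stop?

Minimum combined distance: 64 miles.

Check every non-empty split of the stops between the two vehicles; for each half take its own optimal tour:
  {L} + {V, W, F, B}: 10 + 54 = 64
  {V} + {L, W, F, B}: 18 + 48 = 66
  {L, V} + {W, F, B}: 28 + 48 = 76
  {W} + {L, V, F, B}: 30 + 54 = 84
  {L, W} + {V, F, B}: 36 + 54 = 90
  {V, W} + {L, F, B}: 36 + 48 = 84
  … (15 splits in total)
Best: vehicle 1 Base → L → Base = 10; vehicle 2 Base → V → B → W → F → Base = 54; combined 64.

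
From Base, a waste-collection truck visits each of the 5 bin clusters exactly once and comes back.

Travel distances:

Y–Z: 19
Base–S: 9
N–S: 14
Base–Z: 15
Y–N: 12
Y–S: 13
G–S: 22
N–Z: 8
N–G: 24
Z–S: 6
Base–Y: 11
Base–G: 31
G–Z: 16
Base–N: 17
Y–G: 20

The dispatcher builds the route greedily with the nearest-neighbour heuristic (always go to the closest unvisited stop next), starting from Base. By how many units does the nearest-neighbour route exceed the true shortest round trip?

Excess over optimum: 8.

Base: S=9, Y=11, Z=15, N=17, G=31 ⇒ S
S: Z=6, Y=13, N=14, G=22 ⇒ Z
Z: N=8, G=16, Y=19 ⇒ N
N: Y=12, G=24 ⇒ Y
Y: G=20 ⇒ G
NN route Base → S → Z → N → Y → G → Base costs 86.
Optimal: Base → Y → N → G → Z → S → Base costs 78 (by enumerating all 60 distinct tours).
Excess = 86 − 78 = 8.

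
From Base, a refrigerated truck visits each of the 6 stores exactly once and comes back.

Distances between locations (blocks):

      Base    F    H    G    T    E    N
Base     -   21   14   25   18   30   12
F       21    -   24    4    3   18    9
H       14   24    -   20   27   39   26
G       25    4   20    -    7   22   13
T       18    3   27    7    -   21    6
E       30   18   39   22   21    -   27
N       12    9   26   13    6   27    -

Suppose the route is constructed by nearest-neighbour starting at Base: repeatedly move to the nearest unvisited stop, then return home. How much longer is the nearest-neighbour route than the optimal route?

19 blocks longer than the optimal tour.

From Base: N=12, H=14, T=18, F=21, G=25, E=30 → choose N (12).
From N: T=6, F=9, G=13, H=26, E=27 → choose T (6).
From T: F=3, G=7, E=21, H=27 → choose F (3).
From F: G=4, E=18, H=24 → choose G (4).
From G: H=20, E=22 → choose H (20).
From H: E=39 → choose E (39).
NN route Base → N → T → F → G → H → E → Base costs 114.
Optimal: Base → H → G → F → E → T → N → Base costs 95 (by enumerating all 360 distinct tours).
Excess = 114 − 95 = 19.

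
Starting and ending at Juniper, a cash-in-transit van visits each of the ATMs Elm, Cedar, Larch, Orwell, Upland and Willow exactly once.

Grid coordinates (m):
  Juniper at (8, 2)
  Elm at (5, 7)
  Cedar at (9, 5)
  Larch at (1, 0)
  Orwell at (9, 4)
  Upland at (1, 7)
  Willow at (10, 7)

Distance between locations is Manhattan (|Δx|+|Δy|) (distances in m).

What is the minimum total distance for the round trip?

Juniper → Elm → Cedar → Larch → Orwell → Upland → Willow → Juniper: 8+6+13+12+11+9+7 = 66
Juniper → Elm → Cedar → Larch → Orwell → Willow → Upland → Juniper: 8+6+13+12+4+9+12 = 64
Juniper → Elm → Cedar → Larch → Upland → Orwell → Willow → Juniper: 8+6+13+7+11+4+7 = 56
Juniper → Elm → Cedar → Larch → Upland → Willow → Orwell → Juniper: 8+6+13+7+9+4+3 = 50
Juniper → Elm → Cedar → Larch → Willow → Orwell → Upland → Juniper: 8+6+13+16+4+11+12 = 70
Juniper → Elm → Cedar → Larch → Willow → Upland → Orwell → Juniper: 8+6+13+16+9+11+3 = 66
Juniper → Elm → Cedar → Orwell → Larch → Upland → Willow → Juniper: 8+6+1+12+7+9+7 = 50
Juniper → Elm → Cedar → Orwell → Larch → Willow → Upland → Juniper: 8+6+1+12+16+9+12 = 64
… (352 more)
Juniper → Larch → Upland → Elm → Willow → Cedar → Orwell → Juniper: 9+7+4+5+3+1+3 = 32  ← best
The minimum is 32.
One optimal route: Juniper → Larch → Upland → Elm → Willow → Cedar → Orwell → Juniper (or its reverse).

Minimum total distance: 32 m.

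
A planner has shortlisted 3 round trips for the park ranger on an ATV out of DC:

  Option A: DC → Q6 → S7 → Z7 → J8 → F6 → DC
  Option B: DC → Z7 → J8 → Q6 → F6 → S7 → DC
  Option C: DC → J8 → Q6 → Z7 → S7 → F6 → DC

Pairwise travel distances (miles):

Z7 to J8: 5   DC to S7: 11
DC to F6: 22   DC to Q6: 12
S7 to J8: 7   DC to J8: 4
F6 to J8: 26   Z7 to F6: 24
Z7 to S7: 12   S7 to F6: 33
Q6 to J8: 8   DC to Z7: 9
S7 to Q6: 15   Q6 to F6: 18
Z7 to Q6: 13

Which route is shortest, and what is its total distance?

84 miles — Option B is the shortest.

Option A: 12 + 15 + 12 + 5 + 26 + 22 = 92
Option B: 9 + 5 + 8 + 18 + 33 + 11 = 84
Option C: 4 + 8 + 13 + 12 + 33 + 22 = 92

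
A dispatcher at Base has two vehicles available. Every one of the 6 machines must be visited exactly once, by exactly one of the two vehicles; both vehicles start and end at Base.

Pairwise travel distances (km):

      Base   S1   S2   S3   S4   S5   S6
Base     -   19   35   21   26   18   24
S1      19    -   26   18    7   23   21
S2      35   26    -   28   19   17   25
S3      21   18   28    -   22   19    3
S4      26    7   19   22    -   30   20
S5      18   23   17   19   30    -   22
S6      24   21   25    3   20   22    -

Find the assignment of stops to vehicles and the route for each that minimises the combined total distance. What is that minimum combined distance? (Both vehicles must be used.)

There are 2^5 − 1 = 31 ways to divide the 6 stops into two non-empty groups. For each, the best each vehicle can do is its own shortest tour through its group:
  {S1} + {S2, S3, S4, S5, S6}: 38 + 98 = 136
  {S2} + {S1, S3, S4, S5, S6}: 70 + 86 = 156
  {S1, S2} + {S3, S4, S5, S6}: 80 + 86 = 166
  {S3} + {S1, S2, S4, S5, S6}: 42 + 106 = 148
  {S1, S3} + {S2, S4, S5, S6}: 58 + 98 = 156
  {S2, S3} + {S1, S4, S5, S6}: 84 + 86 = 170
  … (31 splits in total)
  {S1, S2, S4, S5} + {S3, S6}: 80 + 48 = 128  ← best
Best: vehicle 1 Base → S1 → S4 → S2 → S5 → Base = 80; vehicle 2 Base → S3 → S6 → Base = 48; combined 128.

Minimum combined distance: 128 km.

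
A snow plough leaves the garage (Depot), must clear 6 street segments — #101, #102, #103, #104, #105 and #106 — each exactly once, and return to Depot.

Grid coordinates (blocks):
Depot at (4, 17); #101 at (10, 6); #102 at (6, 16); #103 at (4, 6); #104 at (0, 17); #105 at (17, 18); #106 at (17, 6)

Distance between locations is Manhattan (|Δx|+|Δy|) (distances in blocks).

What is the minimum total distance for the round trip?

60 blocks — the shortest possible round trip.

With 6 stops there are 6!/2 = 360 distinct round trips (a route and its reverse cost the same).
Depot → #101 → #102 → #103 → #104 → #105 → #106 → Depot: 17+14+12+15+18+12+24 = 112
Depot → #101 → #102 → #103 → #104 → #106 → #105 → Depot: 17+14+12+15+28+12+14 = 112
Depot → #101 → #102 → #103 → #105 → #104 → #106 → Depot: 17+14+12+25+18+28+24 = 138
Depot → #101 → #102 → #103 → #105 → #106 → #104 → Depot: 17+14+12+25+12+28+4 = 112
Depot → #101 → #102 → #103 → #106 → #104 → #105 → Depot: 17+14+12+13+28+18+14 = 116
Depot → #101 → #102 → #103 → #106 → #105 → #104 → Depot: 17+14+12+13+12+18+4 = 90
Depot → #101 → #102 → #104 → #103 → #105 → #106 → Depot: 17+14+7+15+25+12+24 = 114
Depot → #101 → #102 → #104 → #103 → #106 → #105 → Depot: 17+14+7+15+13+12+14 = 92
… (352 more)
Depot → #102 → #105 → #106 → #101 → #103 → #104 → Depot: 3+13+12+7+6+15+4 = 60  ← best
The minimum is 60.
One optimal route: Depot → #102 → #105 → #106 → #101 → #103 → #104 → Depot (or its reverse).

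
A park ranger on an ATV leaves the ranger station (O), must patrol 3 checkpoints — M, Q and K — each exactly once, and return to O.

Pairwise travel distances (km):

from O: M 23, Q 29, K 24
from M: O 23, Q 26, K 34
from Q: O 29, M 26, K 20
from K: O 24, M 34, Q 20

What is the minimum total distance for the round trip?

Minimum total distance: 93 km.

O-M-Q-K-O: 23+26+20+24 = 93
O-M-K-Q-O: 23+34+20+29 = 106
O-Q-M-K-O: 29+26+34+24 = 113
The minimum is 93.
One optimal route: O → M → Q → K → O (or its reverse).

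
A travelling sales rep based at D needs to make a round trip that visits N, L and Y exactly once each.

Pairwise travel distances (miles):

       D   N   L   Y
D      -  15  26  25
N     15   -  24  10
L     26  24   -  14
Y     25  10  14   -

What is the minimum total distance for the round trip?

Minimum total distance: 65 miles.

There are 3 distinct closed tours to check (reversals are equivalent).
D → N → L → Y → D: 15+24+14+25 = 78
D → N → Y → L → D: 15+10+14+26 = 65
D → L → N → Y → D: 26+24+10+25 = 85
The minimum is 65.
One optimal route: D → N → Y → L → D (or its reverse).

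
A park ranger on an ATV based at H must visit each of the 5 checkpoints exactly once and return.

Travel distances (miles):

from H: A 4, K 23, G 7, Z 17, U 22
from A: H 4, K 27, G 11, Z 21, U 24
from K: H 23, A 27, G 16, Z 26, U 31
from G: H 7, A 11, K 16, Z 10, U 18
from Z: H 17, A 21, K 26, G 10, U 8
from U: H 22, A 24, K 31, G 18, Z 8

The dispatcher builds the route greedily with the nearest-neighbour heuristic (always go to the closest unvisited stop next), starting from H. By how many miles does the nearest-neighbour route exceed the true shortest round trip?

From H: A=4, G=7, Z=17, U=22, K=23 → choose A (4).
From A: G=11, Z=21, U=24, K=27 → choose G (11).
From G: Z=10, K=16, U=18 → choose Z (10).
From Z: U=8, K=26 → choose U (8).
From U: K=31 → choose K (31).
NN route H → A → G → Z → U → K → H costs 87.
Optimal: H → A → U → Z → K → G → H costs 85 (by enumerating all 60 distinct tours).
Excess = 87 − 85 = 2.

2 miles longer than the optimal tour.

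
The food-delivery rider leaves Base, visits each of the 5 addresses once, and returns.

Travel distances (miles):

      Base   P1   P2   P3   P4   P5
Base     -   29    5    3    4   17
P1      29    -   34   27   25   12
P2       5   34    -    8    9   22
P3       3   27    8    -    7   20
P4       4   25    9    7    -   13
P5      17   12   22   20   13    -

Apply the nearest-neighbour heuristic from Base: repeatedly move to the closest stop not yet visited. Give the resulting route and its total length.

82 miles along Base → P3 → P4 → P2 → P5 → P1 → Base.

From Base: distances to unvisited — P3=3, P4=4, P2=5, P5=17, P1=29. Nearest is P3 (3).
From P3: distances to unvisited — P4=7, P2=8, P5=20, P1=27. Nearest is P4 (7).
From P4: distances to unvisited — P2=9, P5=13, P1=25. Nearest is P2 (9).
From P2: distances to unvisited — P5=22, P1=34. Nearest is P5 (22).
From P5: distances to unvisited — P1=12. Nearest is P1 (12).
Return P1→Base: 29.
Total = 3 + 7 + 9 + 22 + 12 + 29 = 82.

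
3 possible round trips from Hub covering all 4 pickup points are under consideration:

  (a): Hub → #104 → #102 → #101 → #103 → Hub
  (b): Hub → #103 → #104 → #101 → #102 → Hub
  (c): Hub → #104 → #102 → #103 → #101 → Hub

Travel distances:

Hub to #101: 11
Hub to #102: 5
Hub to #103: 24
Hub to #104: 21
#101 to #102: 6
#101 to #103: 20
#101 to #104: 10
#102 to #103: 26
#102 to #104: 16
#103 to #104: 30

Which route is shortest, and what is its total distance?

75 — (b) is the shortest.

(a): 21 + 16 + 6 + 20 + 24 = 87
(b): 24 + 30 + 10 + 6 + 5 = 75
(c): 21 + 16 + 26 + 20 + 11 = 94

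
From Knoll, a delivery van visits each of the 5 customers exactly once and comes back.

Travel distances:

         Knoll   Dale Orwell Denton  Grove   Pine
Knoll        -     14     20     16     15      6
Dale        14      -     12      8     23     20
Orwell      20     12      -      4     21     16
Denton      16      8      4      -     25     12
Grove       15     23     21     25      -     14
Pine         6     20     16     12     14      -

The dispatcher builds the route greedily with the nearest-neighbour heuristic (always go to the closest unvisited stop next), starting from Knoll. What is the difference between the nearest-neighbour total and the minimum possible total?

From Knoll: Pine=6, Dale=14, Grove=15, Denton=16, Orwell=20 → choose Pine (6).
From Pine: Denton=12, Grove=14, Orwell=16, Dale=20 → choose Denton (12).
From Denton: Orwell=4, Dale=8, Grove=25 → choose Orwell (4).
From Orwell: Dale=12, Grove=21 → choose Dale (12).
From Dale: Grove=23 → choose Grove (23).
NN route Knoll → Pine → Denton → Orwell → Dale → Grove → Knoll costs 72.
Optimal: Knoll → Dale → Denton → Orwell → Grove → Pine → Knoll costs 67 (by enumerating all 60 distinct tours).
Excess = 72 − 67 = 5.

The nearest-neighbour route is 5 longer than optimal.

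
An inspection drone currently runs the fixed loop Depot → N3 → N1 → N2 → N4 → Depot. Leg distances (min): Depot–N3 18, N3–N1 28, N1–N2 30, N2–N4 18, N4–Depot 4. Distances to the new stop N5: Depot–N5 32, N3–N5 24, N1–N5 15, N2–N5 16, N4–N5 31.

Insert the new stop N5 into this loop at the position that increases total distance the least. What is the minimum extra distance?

Insertion cost between consecutive stops i–j is d(i,N5) + d(N5,j) − d(i,j):
  between Depot and N3: 32 + 24 − 18 = 38
  between N3 and N1: 24 + 15 − 28 = 11
  between N1 and N2: 15 + 16 − 30 = 1
  between N2 and N4: 16 + 31 − 18 = 29
  between N4 and Depot: 31 + 32 − 4 = 59
Cheapest insertion is between N1 and N2, adding 1.
New total = 98 + 1 = 99.

Adding 1 min by placing N5 on the N1–N2 leg.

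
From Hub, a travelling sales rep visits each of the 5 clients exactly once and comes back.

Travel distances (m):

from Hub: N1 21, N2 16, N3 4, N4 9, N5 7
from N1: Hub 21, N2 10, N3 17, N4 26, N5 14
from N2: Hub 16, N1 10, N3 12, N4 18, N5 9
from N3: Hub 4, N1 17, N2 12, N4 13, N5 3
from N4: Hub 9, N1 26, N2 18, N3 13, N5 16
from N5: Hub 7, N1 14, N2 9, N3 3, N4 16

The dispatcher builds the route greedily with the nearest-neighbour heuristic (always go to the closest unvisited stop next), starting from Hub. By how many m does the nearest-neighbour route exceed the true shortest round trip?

Hub: N3=4, N5=7, N4=9, N2=16, N1=21 ⇒ N3
N3: N5=3, N2=12, N4=13, N1=17 ⇒ N5
N5: N2=9, N1=14, N4=16 ⇒ N2
N2: N1=10, N4=18 ⇒ N1
N1: N4=26 ⇒ N4
NN route Hub → N3 → N5 → N2 → N1 → N4 → Hub costs 61.
Optimal: Hub → N3 → N5 → N1 → N2 → N4 → Hub costs 58 (by enumerating all 60 distinct tours).
Excess = 61 − 58 = 3.

The nearest-neighbour route is 3 m longer than optimal.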